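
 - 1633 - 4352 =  - 5985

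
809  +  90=899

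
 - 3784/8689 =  - 3784/8689 = - 0.44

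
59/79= 59/79 = 0.75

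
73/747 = 73/747 = 0.10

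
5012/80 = 62 + 13/20 = 62.65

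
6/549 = 2/183 = 0.01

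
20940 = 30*698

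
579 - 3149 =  - 2570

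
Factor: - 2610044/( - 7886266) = 2^1*131^1*163^ ( - 1 )* 293^1*1423^(- 1 ) = 76766/231949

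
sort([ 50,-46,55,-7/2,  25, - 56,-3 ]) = [ - 56, - 46, - 7/2,- 3,25, 50,55 ] 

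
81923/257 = 81923/257 = 318.77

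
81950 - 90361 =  - 8411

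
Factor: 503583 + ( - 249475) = 2^2 * 63527^1 = 254108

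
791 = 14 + 777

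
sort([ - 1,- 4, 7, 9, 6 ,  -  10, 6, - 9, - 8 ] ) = [ - 10, - 9, - 8 ,-4,- 1,6,6, 7, 9]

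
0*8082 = 0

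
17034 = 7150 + 9884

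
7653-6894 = 759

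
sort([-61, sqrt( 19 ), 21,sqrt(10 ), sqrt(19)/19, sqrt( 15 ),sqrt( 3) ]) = [ - 61 , sqrt( 19 ) /19,  sqrt(3 ) , sqrt(10 ), sqrt( 15) , sqrt(19 ),21]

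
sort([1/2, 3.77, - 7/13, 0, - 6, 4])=[ -6, - 7/13, 0 , 1/2, 3.77  ,  4]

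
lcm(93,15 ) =465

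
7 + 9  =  16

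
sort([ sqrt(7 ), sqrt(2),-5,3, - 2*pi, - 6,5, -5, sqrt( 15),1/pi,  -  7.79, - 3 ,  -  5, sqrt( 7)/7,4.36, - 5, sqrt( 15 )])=[ - 7.79, - 2*pi , - 6,-5, -5,  -  5, - 5, - 3, 1/pi,sqrt ( 7)/7, sqrt( 2 ),sqrt( 7),3 , sqrt( 15 ),  sqrt( 15),4.36,  5] 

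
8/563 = 8/563 = 0.01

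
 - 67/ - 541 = 67/541 = 0.12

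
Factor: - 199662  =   - 2^1 * 3^1 *107^1*311^1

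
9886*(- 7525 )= - 74392150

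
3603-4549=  - 946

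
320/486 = 160/243 = 0.66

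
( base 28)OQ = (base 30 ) N8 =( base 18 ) 22e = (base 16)2BA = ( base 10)698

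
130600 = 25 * 5224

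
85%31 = 23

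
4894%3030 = 1864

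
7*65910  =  461370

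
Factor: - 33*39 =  - 3^2*11^1*13^1 = - 1287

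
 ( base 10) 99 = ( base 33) 30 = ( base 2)1100011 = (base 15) 69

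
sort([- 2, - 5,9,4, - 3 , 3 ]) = [ -5, - 3,-2,3,4,9] 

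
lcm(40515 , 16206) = 81030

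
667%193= 88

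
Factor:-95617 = -95617^1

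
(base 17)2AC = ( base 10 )760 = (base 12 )534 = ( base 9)1034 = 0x2f8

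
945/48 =315/16  =  19.69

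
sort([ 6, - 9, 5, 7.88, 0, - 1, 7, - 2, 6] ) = [ - 9, - 2, - 1, 0, 5, 6, 6, 7,  7.88]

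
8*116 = 928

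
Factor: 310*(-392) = -121520 = -  2^4 *5^1*7^2*31^1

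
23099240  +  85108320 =108207560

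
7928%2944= 2040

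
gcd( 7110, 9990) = 90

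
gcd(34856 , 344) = 8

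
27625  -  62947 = -35322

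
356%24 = 20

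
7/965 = 7/965 = 0.01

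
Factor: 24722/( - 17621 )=-94/67 = -  2^1*47^1*67^( - 1)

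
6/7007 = 6/7007 = 0.00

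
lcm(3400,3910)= 78200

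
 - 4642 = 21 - 4663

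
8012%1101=305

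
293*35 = 10255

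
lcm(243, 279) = 7533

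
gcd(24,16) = 8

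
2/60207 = 2/60207=0.00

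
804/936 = 67/78 = 0.86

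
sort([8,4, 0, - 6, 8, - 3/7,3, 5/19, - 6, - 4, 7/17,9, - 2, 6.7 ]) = [-6, - 6, - 4,-2,-3/7,0,5/19,7/17 , 3, 4, 6.7 , 8,8, 9 ]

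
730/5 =146 = 146.00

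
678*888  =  602064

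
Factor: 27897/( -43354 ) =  - 2^( - 1)*3^1* 17^1  *  53^(-1 )*409^(-1) * 547^1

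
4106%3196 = 910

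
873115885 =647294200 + 225821685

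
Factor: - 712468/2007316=  -  178117/501829  =  -  178117^1 * 501829^( - 1)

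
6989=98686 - 91697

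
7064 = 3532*2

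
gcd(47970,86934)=6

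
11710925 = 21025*557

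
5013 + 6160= 11173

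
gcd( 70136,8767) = 8767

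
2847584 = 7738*368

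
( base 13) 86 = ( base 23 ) 4i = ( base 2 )1101110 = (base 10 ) 110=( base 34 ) 38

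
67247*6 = 403482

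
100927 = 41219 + 59708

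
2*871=1742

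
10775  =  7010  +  3765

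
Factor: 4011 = 3^1*7^1*191^1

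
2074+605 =2679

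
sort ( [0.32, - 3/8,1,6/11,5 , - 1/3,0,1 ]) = [ - 3/8 , - 1/3,0, 0.32, 6/11, 1,1, 5]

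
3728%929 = 12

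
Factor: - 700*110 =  - 77000 = - 2^3*5^3*7^1*11^1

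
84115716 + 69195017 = 153310733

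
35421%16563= 2295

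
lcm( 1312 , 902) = 14432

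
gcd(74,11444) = 2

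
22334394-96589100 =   -  74254706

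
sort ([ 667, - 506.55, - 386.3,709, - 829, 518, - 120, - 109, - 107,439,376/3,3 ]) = [ - 829, - 506.55, - 386.3, - 120, -109,-107 , 3, 376/3,439,518,  667,709]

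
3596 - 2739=857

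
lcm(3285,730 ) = 6570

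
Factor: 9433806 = 2^1 * 3^1 * 509^1 * 3089^1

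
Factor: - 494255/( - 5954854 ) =2^( - 1)*5^1 * 37^(-1) * 41^1*2411^1 *80471^( - 1) 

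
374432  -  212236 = 162196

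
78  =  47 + 31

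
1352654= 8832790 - 7480136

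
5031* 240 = 1207440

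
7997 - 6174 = 1823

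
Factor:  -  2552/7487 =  - 2^3*11^1*29^1 * 7487^( - 1)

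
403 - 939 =-536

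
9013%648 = 589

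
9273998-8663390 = 610608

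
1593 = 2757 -1164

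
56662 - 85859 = - 29197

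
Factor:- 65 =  - 5^1*13^1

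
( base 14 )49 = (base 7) 122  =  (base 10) 65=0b1000001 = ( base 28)29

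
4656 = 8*582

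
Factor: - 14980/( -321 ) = 140/3=2^2*3^ (-1 )*5^1*7^1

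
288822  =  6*48137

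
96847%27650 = 13897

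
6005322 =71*84582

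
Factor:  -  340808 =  - 2^3*13^1*29^1*113^1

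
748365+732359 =1480724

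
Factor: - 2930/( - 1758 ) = 5/3 = 3^(-1)*5^1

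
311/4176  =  311/4176 =0.07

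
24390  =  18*1355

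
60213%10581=7308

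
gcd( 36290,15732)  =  38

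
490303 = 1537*319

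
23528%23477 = 51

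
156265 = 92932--63333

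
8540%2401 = 1337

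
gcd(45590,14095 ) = 5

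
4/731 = 4/731 = 0.01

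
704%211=71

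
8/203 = 8/203 =0.04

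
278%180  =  98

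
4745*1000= 4745000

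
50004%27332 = 22672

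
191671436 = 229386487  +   - 37715051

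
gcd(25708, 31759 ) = 1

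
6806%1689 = 50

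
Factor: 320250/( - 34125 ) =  - 2^1*13^( -1 )*61^1  =  - 122/13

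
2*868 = 1736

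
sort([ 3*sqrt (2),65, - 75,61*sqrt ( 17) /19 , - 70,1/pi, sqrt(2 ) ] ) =[-75, - 70, 1/pi,sqrt( 2 ),3*sqrt(2),61*sqrt(17 ) /19,  65 ] 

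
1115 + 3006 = 4121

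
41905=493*85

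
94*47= 4418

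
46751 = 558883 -512132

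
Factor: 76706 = 2^1*7^1*5479^1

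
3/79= 3/79 = 0.04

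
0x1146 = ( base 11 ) 3360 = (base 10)4422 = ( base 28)5HQ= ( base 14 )187c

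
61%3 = 1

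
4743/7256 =4743/7256=0.65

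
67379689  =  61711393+5668296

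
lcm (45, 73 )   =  3285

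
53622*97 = 5201334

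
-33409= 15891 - 49300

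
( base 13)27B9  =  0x1661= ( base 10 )5729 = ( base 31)5tp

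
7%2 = 1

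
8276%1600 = 276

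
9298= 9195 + 103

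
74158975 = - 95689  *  ( - 775 )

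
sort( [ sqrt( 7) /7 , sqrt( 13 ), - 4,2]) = [- 4, sqrt(7 ) /7,2,sqrt(13 )]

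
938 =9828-8890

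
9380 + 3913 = 13293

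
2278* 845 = 1924910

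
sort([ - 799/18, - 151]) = [  -  151,  -  799/18]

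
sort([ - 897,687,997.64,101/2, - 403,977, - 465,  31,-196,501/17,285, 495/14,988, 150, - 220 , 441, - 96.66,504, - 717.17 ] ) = [ - 897,  -  717.17, - 465, - 403, - 220,-196, - 96.66,501/17,31,495/14, 101/2,  150, 285, 441, 504,687, 977, 988, 997.64 ]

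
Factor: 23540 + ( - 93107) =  - 69567=   - 3^1 * 23189^1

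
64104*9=576936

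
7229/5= 1445 + 4/5 = 1445.80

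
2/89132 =1/44566 =0.00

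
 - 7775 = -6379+- 1396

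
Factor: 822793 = 822793^1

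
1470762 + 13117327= 14588089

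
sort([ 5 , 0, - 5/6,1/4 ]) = [ - 5/6,0,1/4,5]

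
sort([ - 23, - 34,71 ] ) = [  -  34, - 23, 71]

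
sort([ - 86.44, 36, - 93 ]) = [-93, - 86.44,36 ] 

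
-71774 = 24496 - 96270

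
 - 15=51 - 66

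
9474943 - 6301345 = 3173598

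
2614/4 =653 + 1/2 =653.50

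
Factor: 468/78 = 2^1*3^1= 6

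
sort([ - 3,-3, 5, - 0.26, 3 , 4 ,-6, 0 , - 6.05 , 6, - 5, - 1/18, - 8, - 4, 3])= [ - 8,  -  6.05,  -  6,- 5 , - 4, - 3, - 3, - 0.26 , - 1/18,0,  3, 3 , 4, 5, 6] 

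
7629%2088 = 1365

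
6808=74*92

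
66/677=66/677  =  0.10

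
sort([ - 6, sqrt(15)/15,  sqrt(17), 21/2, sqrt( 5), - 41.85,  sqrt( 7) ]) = [ -41.85, - 6,sqrt(15) /15,  sqrt( 5),  sqrt (7), sqrt(17), 21/2] 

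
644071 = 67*9613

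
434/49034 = 217/24517=0.01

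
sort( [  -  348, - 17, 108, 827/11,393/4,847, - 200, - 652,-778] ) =[ - 778, - 652, - 348, - 200,- 17  ,  827/11, 393/4, 108,847 ]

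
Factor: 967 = 967^1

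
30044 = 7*4292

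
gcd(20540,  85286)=2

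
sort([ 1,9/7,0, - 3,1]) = [ - 3 , 0,  1, 1,9/7 ]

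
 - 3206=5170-8376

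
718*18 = 12924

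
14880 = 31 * 480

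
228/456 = 1/2 = 0.50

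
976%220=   96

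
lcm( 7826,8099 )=696514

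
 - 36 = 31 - 67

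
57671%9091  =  3125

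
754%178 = 42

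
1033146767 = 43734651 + 989412116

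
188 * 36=6768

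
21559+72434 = 93993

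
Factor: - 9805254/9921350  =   - 3^1*5^( - 2 )*19^1*86011^1*198427^(-1) = -  4902627/4960675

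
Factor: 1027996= 2^2* 233^1 * 1103^1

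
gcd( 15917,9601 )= 1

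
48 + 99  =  147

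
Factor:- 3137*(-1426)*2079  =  9300119598  =  2^1*3^3*7^1*11^1*23^1*31^1*3137^1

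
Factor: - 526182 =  - 2^1*3^1*87697^1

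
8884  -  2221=6663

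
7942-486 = 7456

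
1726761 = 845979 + 880782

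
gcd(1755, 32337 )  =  9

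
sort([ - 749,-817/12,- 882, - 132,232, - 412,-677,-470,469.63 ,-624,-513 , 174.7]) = [ - 882, - 749, - 677,  -  624, - 513, - 470, - 412,-132, - 817/12,174.7,232, 469.63]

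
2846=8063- 5217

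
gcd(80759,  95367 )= 83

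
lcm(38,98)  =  1862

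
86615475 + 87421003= 174036478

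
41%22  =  19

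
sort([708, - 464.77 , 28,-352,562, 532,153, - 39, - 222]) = [ - 464.77, - 352, - 222,-39,  28,  153, 532,562  ,  708 ]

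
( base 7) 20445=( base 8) 11647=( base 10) 5031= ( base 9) 6810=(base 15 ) 1756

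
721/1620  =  721/1620 = 0.45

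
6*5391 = 32346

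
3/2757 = 1/919 = 0.00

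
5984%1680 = 944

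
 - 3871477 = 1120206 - 4991683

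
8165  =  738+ 7427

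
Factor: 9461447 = 41^1 * 230767^1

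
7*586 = 4102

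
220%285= 220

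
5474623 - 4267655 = 1206968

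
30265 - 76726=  - 46461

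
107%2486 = 107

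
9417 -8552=865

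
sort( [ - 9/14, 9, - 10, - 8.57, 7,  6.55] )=[  -  10, - 8.57, - 9/14,6.55,7,  9 ] 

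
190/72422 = 95/36211 = 0.00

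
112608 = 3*37536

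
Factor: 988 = 2^2 * 13^1*19^1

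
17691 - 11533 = 6158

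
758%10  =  8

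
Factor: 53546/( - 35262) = -41/27 = - 3^( - 3)*41^1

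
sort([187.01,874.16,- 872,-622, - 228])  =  [ - 872 , - 622, - 228,  187.01, 874.16]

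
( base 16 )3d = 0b111101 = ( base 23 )2F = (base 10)61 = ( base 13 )49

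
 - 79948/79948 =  - 1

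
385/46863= 385/46863  =  0.01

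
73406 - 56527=16879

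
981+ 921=1902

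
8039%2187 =1478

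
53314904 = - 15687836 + 69002740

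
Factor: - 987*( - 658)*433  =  2^1*3^1*7^2*47^2*433^1 = 281210118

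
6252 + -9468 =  - 3216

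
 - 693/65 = - 11 + 22/65 = - 10.66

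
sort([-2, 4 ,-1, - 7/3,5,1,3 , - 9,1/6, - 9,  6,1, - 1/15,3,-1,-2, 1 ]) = [ - 9, - 9, - 7/3, -2, - 2,-1, - 1,-1/15,  1/6,  1,  1,1, 3,  3,4,  5,6 ]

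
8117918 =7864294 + 253624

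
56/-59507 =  - 8/8501 = - 0.00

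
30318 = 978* 31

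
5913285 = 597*9905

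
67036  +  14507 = 81543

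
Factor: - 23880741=-3^1*397^1*20051^1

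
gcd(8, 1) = 1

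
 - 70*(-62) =4340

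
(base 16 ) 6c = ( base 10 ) 108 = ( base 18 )60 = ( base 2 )1101100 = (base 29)3l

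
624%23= 3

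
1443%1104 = 339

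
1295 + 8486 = 9781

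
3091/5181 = 281/471 = 0.60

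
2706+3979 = 6685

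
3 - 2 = 1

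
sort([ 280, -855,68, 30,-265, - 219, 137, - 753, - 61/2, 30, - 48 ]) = [ - 855, - 753,  -  265, - 219, -48, - 61/2, 30, 30,68, 137,280]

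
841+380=1221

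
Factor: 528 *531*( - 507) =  - 142146576 = - 2^4 * 3^4* 11^1*13^2*59^1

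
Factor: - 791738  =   - 2^1 * 79^1*5011^1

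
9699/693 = 13 + 230/231   =  14.00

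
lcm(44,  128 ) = 1408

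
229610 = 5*45922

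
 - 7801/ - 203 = 38 + 3/7 = 38.43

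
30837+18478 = 49315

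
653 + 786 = 1439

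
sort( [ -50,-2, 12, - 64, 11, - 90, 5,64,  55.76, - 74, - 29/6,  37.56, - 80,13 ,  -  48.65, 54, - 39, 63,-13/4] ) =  [ - 90, -80, - 74, - 64, - 50, - 48.65 , -39, - 29/6,-13/4,-2, 5,11, 12, 13, 37.56, 54, 55.76,63,64]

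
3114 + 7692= 10806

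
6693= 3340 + 3353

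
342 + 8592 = 8934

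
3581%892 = 13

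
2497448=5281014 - 2783566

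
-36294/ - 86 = 422 + 1/43=422.02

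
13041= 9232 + 3809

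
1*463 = 463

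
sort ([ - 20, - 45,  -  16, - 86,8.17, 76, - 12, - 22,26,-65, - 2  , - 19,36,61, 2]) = [ - 86, - 65, - 45,-22, - 20, - 19, - 16, - 12, - 2, 2, 8.17 , 26 , 36,61,76 ]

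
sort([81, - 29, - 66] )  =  [  -  66, - 29,81 ] 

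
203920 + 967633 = 1171553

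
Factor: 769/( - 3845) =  - 1/5 = - 5^ ( - 1 )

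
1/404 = 1/404 = 0.00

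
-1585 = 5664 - 7249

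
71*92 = 6532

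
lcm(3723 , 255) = 18615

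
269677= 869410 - 599733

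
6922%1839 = 1405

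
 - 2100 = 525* ( - 4 )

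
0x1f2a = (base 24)DKA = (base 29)9e3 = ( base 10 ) 7978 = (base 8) 17452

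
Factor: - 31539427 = -107^1*294761^1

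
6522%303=159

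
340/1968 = 85/492 = 0.17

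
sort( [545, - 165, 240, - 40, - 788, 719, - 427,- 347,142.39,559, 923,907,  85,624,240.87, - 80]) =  [ - 788, - 427, - 347, - 165, - 80,-40,85,142.39,240,240.87,545,559,624, 719,907,923]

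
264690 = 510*519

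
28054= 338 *83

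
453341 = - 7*(-64763 )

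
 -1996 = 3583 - 5579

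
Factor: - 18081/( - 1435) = 63/5 = 3^2*5^(-1 )*7^1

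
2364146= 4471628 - 2107482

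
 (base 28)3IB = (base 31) 2uf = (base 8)5463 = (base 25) 4eh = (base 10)2867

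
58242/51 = 1142=1142.00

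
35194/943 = 35194/943 = 37.32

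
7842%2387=681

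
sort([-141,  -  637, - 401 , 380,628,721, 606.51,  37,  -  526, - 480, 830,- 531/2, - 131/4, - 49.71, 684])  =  [  -  637, - 526, - 480,-401, - 531/2, - 141, - 49.71, - 131/4, 37 , 380, 606.51 , 628,  684, 721,830 ] 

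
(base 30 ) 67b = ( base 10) 5621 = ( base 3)21201012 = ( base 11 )4250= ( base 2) 1010111110101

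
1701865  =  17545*97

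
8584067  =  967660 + 7616407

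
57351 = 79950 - 22599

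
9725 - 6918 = 2807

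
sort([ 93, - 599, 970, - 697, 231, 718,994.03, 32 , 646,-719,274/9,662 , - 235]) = [ - 719,-697, - 599 ,-235 , 274/9, 32, 93, 231,  646,  662 , 718,970, 994.03] 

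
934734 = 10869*86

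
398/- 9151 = -398/9151 = - 0.04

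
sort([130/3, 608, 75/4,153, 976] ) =[75/4,130/3,153,608,  976 ] 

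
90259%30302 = 29655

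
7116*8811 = 62699076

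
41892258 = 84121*498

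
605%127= 97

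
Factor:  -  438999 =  - 3^1 * 11^1 *53^1*251^1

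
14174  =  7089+7085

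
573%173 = 54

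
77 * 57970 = 4463690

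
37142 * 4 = 148568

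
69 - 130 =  -61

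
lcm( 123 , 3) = 123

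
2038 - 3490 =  - 1452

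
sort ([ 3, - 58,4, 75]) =[ - 58,3, 4, 75]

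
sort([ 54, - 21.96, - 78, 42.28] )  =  [  -  78, - 21.96, 42.28, 54]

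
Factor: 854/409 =2^1*7^1 * 61^1*409^(  -  1)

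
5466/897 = 1822/299 = 6.09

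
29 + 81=110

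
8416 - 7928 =488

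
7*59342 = 415394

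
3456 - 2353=1103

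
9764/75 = 130  +  14/75 = 130.19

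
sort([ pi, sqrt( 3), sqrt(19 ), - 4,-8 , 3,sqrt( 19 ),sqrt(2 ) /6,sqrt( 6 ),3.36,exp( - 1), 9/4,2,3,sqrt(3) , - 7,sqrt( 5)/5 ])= [- 8, - 7, - 4,sqrt( 2)/6,exp( - 1),sqrt( 5)/5,sqrt( 3),  sqrt(3),2,9/4,sqrt( 6), 3, 3,pi,3.36 , sqrt(19 ),sqrt( 19)]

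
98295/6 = 16382 + 1/2 = 16382.50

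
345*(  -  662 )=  - 228390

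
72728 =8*9091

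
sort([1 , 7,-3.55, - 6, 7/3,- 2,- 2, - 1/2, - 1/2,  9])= [ - 6, - 3.55, - 2, - 2,-1/2, - 1/2 , 1 , 7/3,7, 9]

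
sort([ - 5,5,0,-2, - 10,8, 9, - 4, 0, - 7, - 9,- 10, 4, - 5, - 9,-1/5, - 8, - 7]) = [ - 10, - 10, - 9, - 9,-8, - 7, - 7,-5,-5,-4, - 2,-1/5,0,0, 4, 5, 8, 9]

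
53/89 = 53/89 = 0.60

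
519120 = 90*5768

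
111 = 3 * 37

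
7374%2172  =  858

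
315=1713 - 1398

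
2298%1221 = 1077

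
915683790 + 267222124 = 1182905914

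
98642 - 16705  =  81937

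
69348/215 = 322 + 118/215 = 322.55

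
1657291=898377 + 758914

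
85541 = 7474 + 78067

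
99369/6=16561 + 1/2= 16561.50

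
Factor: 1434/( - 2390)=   -  3/5 = -3^1*5^ ( - 1) 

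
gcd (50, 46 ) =2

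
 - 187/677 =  - 187/677 = - 0.28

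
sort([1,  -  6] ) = [ - 6,1 ] 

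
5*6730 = 33650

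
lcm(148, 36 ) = 1332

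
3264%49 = 30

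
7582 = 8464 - 882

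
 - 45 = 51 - 96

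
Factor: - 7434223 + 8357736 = 923513 = 923513^1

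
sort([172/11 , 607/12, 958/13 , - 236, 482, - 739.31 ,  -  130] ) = [ - 739.31,- 236, - 130, 172/11,  607/12 , 958/13,482]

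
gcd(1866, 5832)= 6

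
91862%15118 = 1154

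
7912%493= 24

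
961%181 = 56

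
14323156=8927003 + 5396153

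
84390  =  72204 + 12186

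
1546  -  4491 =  - 2945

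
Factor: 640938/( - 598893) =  - 2^1*17^( - 1)*11743^( - 1 ) * 106823^1  =  - 213646/199631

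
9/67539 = 3/22513 = 0.00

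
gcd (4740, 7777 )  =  1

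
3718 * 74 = 275132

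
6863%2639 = 1585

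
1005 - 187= 818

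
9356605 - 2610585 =6746020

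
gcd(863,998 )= 1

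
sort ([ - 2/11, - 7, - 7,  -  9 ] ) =[ - 9, - 7 ,- 7 ,  -  2/11]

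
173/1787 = 173/1787 =0.10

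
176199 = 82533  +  93666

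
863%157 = 78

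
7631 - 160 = 7471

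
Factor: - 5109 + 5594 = 485 = 5^1*97^1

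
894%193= 122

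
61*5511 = 336171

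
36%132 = 36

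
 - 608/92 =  - 152/23=- 6.61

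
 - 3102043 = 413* ( - 7511 )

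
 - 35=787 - 822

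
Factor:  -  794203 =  - 794203^1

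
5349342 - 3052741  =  2296601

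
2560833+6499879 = 9060712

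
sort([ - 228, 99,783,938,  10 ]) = [ - 228,10,99,783, 938]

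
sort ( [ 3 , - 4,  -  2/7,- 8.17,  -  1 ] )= [-8.17,-4,-1,- 2/7, 3]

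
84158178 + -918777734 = -834619556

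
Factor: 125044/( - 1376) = -2^(  -  3)*727^1= - 727/8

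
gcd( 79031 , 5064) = 1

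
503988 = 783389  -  279401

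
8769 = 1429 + 7340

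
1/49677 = 1/49677 = 0.00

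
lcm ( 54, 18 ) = 54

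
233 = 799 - 566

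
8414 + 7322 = 15736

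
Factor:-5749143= - 3^1*41^1*43^1*1087^1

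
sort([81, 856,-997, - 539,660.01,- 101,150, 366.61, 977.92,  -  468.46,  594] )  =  [ - 997, - 539, - 468.46, - 101 , 81, 150, 366.61 , 594, 660.01, 856, 977.92] 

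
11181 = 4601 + 6580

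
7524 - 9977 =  - 2453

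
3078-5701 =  -2623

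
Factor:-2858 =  - 2^1*1429^1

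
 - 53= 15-68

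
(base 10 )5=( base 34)5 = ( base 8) 5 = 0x5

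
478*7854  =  3754212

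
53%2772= 53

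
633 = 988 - 355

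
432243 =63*6861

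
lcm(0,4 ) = 0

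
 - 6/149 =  - 6/149= - 0.04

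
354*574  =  203196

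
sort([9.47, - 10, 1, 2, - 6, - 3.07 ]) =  [-10, - 6,-3.07, 1, 2,9.47]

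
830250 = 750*1107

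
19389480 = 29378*660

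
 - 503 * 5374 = -2703122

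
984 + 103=1087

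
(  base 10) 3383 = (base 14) 1339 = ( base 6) 23355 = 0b110100110111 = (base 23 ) 692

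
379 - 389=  - 10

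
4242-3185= 1057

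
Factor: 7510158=2^1* 3^7*17^1*101^1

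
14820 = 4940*3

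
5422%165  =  142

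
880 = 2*440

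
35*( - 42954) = -1503390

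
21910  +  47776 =69686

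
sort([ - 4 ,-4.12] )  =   [ - 4.12  , - 4]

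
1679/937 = 1 + 742/937 = 1.79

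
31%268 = 31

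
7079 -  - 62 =7141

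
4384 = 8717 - 4333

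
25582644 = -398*( - 64278 ) 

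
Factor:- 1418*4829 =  - 6847522 = -2^1*11^1*439^1 * 709^1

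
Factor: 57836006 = 2^1 * 17^1*1701059^1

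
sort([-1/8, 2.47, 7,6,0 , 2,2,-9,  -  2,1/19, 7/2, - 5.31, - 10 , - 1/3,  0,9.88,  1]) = [ - 10, - 9, - 5.31, - 2,  -  1/3,  -  1/8,0 , 0 , 1/19,1 , 2,2 , 2.47,7/2,6, 7,9.88 ]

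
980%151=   74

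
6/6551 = 6/6551 = 0.00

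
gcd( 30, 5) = 5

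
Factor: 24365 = 5^1*11^1 * 443^1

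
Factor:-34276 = -2^2 * 11^1*19^1 * 41^1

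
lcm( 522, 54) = 1566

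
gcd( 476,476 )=476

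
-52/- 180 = 13/45 = 0.29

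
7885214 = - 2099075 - -9984289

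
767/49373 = 767/49373 = 0.02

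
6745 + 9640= 16385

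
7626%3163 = 1300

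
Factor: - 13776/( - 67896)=2^1*3^( - 1)*  7^1*23^(-1) = 14/69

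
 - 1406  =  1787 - 3193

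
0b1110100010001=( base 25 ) BMG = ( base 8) 16421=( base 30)881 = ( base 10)7441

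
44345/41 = 1081 + 24/41 = 1081.59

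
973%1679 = 973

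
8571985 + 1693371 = 10265356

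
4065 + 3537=7602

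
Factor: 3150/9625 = 2^1*3^2*5^(-1) * 11^(-1 ) = 18/55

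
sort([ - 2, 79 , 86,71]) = [ - 2,71,  79, 86] 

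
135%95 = 40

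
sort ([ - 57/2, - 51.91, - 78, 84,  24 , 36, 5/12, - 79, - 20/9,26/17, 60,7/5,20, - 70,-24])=[ - 79, - 78 , - 70 ,  -  51.91, -57/2,- 24, - 20/9,  5/12 , 7/5,26/17,20 , 24,36,60, 84] 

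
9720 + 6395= 16115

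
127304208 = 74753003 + 52551205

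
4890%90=30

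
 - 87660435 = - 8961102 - 78699333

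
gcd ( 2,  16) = 2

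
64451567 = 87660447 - 23208880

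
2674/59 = 2674/59 = 45.32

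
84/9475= 84/9475=0.01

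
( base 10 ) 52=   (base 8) 64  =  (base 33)1j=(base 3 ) 1221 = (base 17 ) 31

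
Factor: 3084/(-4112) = -3/4 = -  2^( - 2 )*3^1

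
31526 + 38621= 70147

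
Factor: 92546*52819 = 4888187174 = 2^1*13^1* 17^1*239^1*46273^1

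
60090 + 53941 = 114031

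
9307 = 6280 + 3027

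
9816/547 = 9816/547 =17.95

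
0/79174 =0 = 0.00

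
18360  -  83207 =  - 64847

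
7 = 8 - 1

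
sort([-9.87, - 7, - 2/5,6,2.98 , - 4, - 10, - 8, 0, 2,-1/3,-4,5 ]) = [ - 10  ,-9.87, - 8, - 7,-4 ,-4,- 2/5 , - 1/3,0, 2 , 2.98, 5,6]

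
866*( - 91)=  - 78806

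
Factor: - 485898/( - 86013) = 2^1*  3^( - 1 )*7^1*19^( - 1 )*23^1 = 322/57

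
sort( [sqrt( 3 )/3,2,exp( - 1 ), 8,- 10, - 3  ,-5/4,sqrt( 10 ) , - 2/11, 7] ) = [ - 10,-3, - 5/4,  -  2/11  ,  exp( - 1),sqrt ( 3)/3,2,sqrt(10 ),7,8 ] 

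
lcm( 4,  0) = 0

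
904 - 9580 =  - 8676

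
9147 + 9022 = 18169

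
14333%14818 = 14333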